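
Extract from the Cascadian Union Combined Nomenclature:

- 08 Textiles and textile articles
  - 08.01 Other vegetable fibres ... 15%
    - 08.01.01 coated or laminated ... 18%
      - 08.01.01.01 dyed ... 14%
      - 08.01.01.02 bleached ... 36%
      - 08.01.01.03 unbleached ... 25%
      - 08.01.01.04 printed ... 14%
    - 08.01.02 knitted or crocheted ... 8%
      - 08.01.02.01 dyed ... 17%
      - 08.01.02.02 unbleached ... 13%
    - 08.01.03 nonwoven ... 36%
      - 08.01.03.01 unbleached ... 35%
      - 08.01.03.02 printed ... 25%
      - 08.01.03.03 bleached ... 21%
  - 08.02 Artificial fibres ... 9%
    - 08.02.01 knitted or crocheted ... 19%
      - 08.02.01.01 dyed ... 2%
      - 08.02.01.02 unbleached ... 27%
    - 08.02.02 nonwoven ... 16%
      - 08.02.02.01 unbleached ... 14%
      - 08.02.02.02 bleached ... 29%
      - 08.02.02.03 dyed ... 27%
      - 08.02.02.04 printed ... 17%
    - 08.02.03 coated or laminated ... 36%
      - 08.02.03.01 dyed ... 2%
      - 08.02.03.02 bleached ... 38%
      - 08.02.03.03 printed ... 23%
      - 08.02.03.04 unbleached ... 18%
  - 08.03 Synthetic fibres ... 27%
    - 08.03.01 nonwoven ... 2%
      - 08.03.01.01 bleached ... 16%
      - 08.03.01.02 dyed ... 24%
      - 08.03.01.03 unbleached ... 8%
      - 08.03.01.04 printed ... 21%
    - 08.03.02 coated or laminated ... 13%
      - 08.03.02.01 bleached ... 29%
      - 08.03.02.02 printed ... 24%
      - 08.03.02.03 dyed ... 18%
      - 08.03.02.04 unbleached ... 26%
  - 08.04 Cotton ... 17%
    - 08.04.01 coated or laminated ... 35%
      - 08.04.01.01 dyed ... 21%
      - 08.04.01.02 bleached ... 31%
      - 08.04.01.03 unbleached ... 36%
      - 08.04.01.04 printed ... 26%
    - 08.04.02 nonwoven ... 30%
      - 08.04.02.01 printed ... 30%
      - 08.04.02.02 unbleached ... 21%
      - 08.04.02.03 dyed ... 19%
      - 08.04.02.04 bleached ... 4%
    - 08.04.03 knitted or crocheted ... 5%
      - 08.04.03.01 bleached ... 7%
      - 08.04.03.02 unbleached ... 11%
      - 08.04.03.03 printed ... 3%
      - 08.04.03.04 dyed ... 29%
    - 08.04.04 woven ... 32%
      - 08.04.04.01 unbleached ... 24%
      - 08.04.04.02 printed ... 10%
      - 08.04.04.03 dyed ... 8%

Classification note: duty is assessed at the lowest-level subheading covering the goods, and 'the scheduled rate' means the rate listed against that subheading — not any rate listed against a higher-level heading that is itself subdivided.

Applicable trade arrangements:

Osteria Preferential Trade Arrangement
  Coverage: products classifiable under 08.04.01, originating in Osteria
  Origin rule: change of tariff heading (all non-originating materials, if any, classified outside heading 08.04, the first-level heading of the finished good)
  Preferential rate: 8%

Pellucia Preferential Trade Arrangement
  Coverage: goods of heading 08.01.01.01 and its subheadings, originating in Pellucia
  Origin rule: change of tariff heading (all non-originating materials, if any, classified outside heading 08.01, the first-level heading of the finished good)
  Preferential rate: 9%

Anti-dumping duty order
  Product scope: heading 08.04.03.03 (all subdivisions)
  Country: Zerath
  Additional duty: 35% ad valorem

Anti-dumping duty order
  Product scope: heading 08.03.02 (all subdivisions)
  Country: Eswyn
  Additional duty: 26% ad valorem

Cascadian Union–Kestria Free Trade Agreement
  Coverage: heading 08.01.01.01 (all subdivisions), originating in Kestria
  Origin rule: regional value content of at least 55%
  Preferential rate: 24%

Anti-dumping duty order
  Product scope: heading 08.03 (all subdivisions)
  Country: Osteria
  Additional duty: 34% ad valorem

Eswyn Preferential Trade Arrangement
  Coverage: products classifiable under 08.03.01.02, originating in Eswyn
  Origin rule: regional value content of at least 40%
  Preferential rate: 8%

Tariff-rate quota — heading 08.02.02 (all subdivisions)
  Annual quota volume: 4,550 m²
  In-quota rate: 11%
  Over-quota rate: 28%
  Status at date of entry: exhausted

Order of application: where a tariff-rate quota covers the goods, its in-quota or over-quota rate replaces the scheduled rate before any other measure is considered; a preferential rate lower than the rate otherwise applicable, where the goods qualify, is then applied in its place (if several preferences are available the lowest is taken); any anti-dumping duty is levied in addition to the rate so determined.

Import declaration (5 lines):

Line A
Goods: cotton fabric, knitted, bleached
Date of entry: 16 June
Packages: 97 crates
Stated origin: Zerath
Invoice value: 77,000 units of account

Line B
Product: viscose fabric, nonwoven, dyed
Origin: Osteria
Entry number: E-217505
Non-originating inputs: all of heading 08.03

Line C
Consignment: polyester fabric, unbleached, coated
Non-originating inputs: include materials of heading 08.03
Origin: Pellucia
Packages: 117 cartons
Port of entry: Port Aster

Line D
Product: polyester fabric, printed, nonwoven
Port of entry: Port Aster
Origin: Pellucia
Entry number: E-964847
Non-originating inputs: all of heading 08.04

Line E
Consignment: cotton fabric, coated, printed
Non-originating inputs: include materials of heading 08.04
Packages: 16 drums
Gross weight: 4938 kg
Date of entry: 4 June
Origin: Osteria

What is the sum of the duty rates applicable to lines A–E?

108%

Line A: cotton → 08.04; knitted → 08.04.03; bleached → 08.04.03.01. Scheduled 7%. No special measure applies. → 7%.
Line B: viscose → 08.02; nonwoven → 08.02.02; dyed → 08.02.02.03. Scheduled 27%. quota on 08.02.02 exhausted → over-quota 28%; Osteria agreement on 08.04.01: 08.02.02.03 not covered. → 28%.
Line C: polyester → 08.03; coated → 08.03.02; unbleached → 08.03.02.04. Scheduled 26%. Pellucia agreement on 08.01.01.01: 08.03.02.04 not covered. → 26%.
Line D: polyester → 08.03; nonwoven → 08.03.01; printed → 08.03.01.04. Scheduled 21%. Pellucia agreement on 08.01.01.01: 08.03.01.04 not covered. → 21%.
Line E: cotton → 08.04; coated → 08.04.01; printed → 08.04.01.04. Scheduled 26%. Osteria agreement on 08.04.01: CTH not met. → 26%.
Sum: 7% + 28% + 26% + 21% + 26% = 108%.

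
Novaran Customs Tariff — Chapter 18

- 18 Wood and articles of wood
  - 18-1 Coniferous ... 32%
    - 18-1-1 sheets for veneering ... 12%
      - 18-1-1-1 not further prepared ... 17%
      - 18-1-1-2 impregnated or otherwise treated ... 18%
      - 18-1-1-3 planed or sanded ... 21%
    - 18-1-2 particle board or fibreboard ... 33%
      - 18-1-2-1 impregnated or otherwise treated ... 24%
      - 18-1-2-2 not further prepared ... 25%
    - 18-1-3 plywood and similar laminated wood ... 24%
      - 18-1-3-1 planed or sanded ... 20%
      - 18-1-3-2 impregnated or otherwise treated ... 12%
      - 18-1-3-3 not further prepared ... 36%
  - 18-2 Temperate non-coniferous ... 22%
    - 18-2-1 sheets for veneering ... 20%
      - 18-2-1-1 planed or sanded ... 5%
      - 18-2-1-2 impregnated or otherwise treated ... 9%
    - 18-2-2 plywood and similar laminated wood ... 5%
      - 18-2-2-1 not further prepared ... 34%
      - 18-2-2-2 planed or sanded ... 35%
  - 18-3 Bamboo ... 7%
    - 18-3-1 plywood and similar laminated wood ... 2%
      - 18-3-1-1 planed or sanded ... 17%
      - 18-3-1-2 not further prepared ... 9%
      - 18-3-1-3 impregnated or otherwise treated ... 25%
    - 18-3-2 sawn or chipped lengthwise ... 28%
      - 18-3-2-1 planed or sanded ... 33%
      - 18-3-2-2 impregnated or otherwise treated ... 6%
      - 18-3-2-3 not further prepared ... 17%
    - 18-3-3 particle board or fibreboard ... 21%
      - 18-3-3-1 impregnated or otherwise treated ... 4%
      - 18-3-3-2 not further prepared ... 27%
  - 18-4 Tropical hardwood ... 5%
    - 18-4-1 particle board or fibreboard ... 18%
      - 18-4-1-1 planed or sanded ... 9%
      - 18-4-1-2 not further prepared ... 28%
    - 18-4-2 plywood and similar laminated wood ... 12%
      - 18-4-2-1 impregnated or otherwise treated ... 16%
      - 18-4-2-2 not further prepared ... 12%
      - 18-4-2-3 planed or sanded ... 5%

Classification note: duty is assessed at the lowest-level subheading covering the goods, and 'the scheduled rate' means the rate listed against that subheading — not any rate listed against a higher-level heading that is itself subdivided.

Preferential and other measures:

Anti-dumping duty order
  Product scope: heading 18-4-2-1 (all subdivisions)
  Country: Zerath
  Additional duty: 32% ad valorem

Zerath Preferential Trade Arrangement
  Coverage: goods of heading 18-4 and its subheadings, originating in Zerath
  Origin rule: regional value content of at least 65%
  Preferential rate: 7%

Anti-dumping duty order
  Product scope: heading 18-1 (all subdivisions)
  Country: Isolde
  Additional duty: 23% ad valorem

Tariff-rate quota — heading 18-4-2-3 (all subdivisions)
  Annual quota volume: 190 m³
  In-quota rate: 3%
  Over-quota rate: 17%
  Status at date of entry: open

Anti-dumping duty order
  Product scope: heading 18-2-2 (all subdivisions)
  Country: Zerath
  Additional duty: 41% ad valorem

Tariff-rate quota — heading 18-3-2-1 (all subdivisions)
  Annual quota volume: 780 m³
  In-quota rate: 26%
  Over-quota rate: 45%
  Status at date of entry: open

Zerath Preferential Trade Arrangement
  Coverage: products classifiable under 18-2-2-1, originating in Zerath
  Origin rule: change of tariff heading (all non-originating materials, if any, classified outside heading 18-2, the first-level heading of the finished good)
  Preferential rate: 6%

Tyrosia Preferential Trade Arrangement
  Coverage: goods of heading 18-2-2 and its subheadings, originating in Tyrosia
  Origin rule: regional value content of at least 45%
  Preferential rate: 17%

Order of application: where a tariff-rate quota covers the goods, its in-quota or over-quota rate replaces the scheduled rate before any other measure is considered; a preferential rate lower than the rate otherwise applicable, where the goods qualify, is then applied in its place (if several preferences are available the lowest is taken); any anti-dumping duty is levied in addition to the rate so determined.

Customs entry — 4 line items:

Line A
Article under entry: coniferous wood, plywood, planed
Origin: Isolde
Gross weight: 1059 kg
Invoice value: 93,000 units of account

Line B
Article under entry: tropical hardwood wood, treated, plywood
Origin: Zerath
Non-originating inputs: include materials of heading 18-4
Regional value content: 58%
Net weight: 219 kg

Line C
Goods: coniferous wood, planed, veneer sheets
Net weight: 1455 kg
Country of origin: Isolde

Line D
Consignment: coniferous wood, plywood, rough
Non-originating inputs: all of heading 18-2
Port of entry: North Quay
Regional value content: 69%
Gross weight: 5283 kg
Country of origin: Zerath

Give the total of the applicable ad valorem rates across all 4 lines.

171%

Line A: coniferous → 18-1; plywood → 18-1-3; planed → 18-1-3-1. Scheduled 20%. anti-dumping (Isolde, 18-1): +23%; total 20% + 23% = 43%. → 43%.
Line B: tropical hardwood → 18-4; plywood → 18-4-2; treated → 18-4-2-1. Scheduled 16%. Zerath agreement on 18-4: RVC < 65%; Zerath agreement on 18-2-2-1: 18-4-2-1 not covered; anti-dumping (Zerath, 18-4-2-1): +32%; total 16% + 32% = 48%. → 48%.
Line C: coniferous → 18-1; veneer sheets → 18-1-1; planed → 18-1-1-3. Scheduled 21%. anti-dumping (Isolde, 18-1): +23%; total 21% + 23% = 44%. → 44%.
Line D: coniferous → 18-1; plywood → 18-1-3; rough → 18-1-3-3. Scheduled 36%. Zerath agreement on 18-4: 18-1-3-3 not covered; Zerath agreement on 18-2-2-1: 18-1-3-3 not covered. → 36%.
Sum: 43% + 48% + 44% + 36% = 171%.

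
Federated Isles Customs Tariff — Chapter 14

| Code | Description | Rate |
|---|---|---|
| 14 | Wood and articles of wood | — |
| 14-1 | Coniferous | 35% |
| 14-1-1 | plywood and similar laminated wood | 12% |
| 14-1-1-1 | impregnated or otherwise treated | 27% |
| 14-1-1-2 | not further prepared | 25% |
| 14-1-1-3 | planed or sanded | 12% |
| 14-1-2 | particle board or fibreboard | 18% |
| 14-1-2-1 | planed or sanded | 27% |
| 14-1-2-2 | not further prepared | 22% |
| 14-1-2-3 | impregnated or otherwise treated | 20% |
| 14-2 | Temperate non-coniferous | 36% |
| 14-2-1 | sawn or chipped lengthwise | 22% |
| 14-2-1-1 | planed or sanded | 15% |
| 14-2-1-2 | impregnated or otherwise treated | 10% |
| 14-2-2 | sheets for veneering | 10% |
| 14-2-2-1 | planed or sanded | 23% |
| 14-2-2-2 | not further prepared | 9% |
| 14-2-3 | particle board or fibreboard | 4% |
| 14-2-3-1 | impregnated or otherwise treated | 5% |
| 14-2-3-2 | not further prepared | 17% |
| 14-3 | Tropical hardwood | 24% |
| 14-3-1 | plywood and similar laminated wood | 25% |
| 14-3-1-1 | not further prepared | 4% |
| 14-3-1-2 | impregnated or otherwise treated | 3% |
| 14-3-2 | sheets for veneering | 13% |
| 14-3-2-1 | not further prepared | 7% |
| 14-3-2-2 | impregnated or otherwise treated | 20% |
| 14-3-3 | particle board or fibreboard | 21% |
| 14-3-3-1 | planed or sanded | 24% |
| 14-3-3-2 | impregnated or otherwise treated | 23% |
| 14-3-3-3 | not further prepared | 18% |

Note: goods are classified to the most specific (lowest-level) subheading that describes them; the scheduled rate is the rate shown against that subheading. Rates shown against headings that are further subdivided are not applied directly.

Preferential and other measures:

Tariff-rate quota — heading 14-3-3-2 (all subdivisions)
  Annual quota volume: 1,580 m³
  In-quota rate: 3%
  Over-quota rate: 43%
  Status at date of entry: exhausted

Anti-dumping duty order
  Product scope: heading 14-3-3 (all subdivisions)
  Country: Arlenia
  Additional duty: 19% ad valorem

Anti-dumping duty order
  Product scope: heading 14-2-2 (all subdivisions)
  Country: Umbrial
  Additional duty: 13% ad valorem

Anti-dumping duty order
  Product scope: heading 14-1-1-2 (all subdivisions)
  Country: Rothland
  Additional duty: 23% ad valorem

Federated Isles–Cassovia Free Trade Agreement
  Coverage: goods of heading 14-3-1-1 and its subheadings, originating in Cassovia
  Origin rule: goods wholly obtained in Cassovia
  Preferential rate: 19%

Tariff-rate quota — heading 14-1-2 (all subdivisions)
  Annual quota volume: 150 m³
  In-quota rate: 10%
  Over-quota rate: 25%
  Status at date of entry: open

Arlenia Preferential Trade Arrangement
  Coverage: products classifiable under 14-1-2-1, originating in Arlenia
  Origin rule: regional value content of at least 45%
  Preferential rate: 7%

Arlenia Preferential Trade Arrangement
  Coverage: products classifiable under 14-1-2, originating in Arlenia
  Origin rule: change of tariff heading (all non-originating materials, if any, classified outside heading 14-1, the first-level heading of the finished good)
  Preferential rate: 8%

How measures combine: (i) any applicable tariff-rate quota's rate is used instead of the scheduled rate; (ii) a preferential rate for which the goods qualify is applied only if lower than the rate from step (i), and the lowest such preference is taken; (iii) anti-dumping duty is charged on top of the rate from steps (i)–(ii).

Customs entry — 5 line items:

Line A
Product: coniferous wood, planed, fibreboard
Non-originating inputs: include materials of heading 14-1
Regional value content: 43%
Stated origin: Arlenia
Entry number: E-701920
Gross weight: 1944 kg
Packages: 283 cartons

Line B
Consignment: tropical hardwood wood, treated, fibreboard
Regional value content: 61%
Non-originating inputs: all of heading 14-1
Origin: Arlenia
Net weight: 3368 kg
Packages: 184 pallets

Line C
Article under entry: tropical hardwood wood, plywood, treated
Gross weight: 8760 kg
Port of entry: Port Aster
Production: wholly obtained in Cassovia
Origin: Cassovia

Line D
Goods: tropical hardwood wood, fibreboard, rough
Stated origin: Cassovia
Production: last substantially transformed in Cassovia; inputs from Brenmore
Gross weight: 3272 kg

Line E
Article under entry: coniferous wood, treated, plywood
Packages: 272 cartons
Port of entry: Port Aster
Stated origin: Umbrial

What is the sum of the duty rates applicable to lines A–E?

Line A: coniferous → 14-1; fibreboard → 14-1-2; planed → 14-1-2-1. Scheduled 27%. quota on 14-1-2 open → in-quota 10%; Arlenia agreement on 14-1-2-1: RVC < 45%; Arlenia agreement on 14-1-2: CTH not met. → 10%.
Line B: tropical hardwood → 14-3; fibreboard → 14-3-3; treated → 14-3-3-2. Scheduled 23%. quota on 14-3-3-2 exhausted → over-quota 43%; Arlenia agreement on 14-1-2-1: 14-3-3-2 not covered; Arlenia agreement on 14-1-2: 14-3-3-2 not covered; anti-dumping (Arlenia, 14-3-3): +19%; total 43% + 19% = 62%. → 62%.
Line C: tropical hardwood → 14-3; plywood → 14-3-1; treated → 14-3-1-2. Scheduled 3%. Cassovia agreement on 14-3-1-1: 14-3-1-2 not covered. → 3%.
Line D: tropical hardwood → 14-3; fibreboard → 14-3-3; rough → 14-3-3-3. Scheduled 18%. Cassovia agreement on 14-3-1-1: 14-3-3-3 not covered. → 18%.
Line E: coniferous → 14-1; plywood → 14-1-1; treated → 14-1-1-1. Scheduled 27%. No special measure applies. → 27%.
Sum: 10% + 62% + 3% + 18% + 27% = 120%.

120%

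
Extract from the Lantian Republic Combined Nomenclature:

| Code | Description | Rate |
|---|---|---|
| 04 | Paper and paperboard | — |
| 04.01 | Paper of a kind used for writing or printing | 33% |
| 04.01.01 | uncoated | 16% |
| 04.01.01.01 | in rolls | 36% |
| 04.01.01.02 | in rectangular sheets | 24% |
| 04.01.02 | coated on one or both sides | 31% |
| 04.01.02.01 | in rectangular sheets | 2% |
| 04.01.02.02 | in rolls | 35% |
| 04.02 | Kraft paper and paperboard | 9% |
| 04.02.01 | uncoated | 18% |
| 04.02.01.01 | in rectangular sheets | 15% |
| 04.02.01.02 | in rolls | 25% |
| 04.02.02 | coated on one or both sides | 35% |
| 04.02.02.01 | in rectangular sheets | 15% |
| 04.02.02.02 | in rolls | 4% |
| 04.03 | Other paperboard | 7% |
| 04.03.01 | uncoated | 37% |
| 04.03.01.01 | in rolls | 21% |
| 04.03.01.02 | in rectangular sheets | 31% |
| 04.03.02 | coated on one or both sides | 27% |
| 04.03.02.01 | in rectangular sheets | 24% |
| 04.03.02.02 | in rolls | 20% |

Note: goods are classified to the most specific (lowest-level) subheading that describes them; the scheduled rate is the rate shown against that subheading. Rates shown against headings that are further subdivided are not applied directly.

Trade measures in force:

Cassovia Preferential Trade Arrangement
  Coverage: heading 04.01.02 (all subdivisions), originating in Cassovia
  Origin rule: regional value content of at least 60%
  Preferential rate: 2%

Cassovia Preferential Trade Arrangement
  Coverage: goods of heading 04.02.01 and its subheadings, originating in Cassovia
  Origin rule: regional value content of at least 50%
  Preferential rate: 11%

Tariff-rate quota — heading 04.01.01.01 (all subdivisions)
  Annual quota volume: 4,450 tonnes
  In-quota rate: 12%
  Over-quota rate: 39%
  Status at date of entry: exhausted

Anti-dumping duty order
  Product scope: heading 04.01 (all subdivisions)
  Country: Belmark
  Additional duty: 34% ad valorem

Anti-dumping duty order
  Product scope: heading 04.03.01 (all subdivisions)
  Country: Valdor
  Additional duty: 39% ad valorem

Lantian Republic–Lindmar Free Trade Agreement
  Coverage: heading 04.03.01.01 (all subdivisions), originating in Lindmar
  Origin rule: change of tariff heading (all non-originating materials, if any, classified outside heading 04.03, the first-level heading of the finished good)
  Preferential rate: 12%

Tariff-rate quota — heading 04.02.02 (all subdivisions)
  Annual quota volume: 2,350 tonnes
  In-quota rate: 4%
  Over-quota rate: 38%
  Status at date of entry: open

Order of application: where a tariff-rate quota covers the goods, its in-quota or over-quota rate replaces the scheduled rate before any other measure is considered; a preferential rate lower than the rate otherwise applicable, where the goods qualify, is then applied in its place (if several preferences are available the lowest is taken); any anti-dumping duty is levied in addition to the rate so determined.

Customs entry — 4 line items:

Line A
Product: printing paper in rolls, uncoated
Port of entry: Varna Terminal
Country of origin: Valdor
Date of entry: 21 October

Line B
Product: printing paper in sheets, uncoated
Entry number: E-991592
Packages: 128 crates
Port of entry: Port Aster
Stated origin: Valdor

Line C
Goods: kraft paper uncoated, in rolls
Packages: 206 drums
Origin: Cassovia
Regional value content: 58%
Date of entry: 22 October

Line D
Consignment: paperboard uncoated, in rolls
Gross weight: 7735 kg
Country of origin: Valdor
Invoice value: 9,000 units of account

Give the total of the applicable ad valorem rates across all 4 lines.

Line A: printing paper → 04.01; uncoated → 04.01.01; in rolls → 04.01.01.01. Scheduled 36%. quota on 04.01.01.01 exhausted → over-quota 39%. → 39%.
Line B: printing paper → 04.01; uncoated → 04.01.01; in sheets → 04.01.01.02. Scheduled 24%. No special measure applies. → 24%.
Line C: kraft paper → 04.02; uncoated → 04.02.01; in rolls → 04.02.01.02. Scheduled 25%. Cassovia agreement on 04.01.02: 04.02.01.02 not covered; Cassovia agreement on 04.02.01: RVC ≥ 50% → 11% available; preferential 11%. → 11%.
Line D: paperboard → 04.03; uncoated → 04.03.01; in rolls → 04.03.01.01. Scheduled 21%. anti-dumping (Valdor, 04.03.01): +39%; total 21% + 39% = 60%. → 60%.
Sum: 39% + 24% + 11% + 60% = 134%.

134%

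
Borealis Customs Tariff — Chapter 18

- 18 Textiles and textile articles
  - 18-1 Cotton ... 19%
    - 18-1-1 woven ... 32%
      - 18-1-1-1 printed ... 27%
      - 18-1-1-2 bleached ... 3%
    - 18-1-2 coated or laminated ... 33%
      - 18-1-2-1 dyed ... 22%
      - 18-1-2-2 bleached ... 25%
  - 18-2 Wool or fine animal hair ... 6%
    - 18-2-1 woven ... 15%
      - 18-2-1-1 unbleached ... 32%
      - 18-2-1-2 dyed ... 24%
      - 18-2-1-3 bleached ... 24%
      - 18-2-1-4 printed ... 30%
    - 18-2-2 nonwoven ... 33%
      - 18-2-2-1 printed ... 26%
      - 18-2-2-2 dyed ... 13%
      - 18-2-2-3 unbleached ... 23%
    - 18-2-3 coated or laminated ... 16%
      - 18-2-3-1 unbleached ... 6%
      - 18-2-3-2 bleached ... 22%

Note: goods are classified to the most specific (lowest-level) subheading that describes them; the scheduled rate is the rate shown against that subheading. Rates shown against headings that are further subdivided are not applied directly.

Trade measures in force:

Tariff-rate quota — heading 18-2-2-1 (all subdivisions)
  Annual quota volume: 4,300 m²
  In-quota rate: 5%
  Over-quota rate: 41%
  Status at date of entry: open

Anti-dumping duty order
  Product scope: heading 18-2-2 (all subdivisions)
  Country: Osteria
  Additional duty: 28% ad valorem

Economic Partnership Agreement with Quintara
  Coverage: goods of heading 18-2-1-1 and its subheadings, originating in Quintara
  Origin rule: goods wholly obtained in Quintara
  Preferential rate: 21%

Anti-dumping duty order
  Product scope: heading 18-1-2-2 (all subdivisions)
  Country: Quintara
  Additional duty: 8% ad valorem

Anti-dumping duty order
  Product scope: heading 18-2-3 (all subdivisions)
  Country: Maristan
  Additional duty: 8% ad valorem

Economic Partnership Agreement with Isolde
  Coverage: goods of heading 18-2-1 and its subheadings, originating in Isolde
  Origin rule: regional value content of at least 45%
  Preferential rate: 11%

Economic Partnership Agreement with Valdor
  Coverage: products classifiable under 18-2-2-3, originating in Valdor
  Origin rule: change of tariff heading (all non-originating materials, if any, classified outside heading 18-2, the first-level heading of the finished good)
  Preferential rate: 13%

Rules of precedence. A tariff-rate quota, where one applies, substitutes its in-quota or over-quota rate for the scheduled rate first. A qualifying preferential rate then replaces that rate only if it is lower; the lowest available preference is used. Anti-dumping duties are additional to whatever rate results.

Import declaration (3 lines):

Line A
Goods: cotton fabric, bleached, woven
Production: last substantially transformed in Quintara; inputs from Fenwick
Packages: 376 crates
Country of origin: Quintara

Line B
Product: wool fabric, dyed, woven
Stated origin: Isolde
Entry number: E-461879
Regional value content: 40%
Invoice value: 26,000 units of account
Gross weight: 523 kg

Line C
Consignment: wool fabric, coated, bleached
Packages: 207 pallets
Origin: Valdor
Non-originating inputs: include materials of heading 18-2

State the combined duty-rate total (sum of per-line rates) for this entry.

49%

Line A: cotton → 18-1; woven → 18-1-1; bleached → 18-1-1-2. Scheduled 3%. Quintara agreement on 18-2-1-1: 18-1-1-2 not covered. → 3%.
Line B: wool → 18-2; woven → 18-2-1; dyed → 18-2-1-2. Scheduled 24%. Isolde agreement on 18-2-1: RVC < 45%. → 24%.
Line C: wool → 18-2; coated → 18-2-3; bleached → 18-2-3-2. Scheduled 22%. Valdor agreement on 18-2-2-3: 18-2-3-2 not covered. → 22%.
Sum: 3% + 24% + 22% = 49%.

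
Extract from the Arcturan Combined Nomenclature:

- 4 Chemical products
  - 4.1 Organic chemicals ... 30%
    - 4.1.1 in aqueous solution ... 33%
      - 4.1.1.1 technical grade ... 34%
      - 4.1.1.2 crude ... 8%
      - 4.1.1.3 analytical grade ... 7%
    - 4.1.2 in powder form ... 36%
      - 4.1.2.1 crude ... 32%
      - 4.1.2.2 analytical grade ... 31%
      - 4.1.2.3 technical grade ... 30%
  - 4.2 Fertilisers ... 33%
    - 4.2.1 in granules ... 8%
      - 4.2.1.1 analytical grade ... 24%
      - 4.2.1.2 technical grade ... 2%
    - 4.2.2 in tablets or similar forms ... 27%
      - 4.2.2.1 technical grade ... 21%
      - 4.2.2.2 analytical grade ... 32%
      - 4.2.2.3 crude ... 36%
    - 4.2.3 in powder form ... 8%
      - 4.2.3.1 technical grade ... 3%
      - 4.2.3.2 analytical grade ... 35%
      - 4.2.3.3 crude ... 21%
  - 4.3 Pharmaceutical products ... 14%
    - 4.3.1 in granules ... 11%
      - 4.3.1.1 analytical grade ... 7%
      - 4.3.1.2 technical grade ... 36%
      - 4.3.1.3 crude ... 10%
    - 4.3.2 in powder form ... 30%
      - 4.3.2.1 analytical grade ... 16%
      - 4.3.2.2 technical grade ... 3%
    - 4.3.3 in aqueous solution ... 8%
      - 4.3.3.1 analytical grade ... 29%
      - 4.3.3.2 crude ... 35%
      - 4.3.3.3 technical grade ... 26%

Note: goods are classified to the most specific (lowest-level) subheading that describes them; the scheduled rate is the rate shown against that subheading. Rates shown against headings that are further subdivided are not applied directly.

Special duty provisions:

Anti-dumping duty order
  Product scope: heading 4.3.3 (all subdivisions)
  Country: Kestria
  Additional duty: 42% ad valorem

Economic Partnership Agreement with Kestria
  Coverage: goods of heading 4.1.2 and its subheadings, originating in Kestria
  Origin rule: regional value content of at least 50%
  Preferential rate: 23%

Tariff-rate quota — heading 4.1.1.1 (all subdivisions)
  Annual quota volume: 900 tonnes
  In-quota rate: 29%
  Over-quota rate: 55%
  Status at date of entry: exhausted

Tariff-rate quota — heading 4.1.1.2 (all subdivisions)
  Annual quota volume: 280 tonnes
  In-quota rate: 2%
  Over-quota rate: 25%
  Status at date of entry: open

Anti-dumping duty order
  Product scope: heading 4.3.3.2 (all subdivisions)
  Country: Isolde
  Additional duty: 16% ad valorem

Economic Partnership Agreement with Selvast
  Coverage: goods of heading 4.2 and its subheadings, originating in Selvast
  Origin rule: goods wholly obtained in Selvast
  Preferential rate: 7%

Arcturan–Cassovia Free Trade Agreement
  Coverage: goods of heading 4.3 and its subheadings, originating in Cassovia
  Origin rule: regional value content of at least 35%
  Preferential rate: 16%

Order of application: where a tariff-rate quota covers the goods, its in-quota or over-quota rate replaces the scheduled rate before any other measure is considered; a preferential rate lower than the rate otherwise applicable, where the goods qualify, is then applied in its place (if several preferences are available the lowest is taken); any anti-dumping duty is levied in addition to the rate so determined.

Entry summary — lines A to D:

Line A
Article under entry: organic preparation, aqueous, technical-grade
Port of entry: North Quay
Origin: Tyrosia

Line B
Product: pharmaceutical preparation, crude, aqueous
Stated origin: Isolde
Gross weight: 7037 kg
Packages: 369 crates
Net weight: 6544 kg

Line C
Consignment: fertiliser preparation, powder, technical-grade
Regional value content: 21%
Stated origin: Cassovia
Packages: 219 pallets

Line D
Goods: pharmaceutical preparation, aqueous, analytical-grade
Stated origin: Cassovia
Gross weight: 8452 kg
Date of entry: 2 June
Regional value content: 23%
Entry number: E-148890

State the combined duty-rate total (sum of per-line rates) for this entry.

Line A: organic → 4.1; aqueous → 4.1.1; technical-grade → 4.1.1.1. Scheduled 34%. quota on 4.1.1.1 exhausted → over-quota 55%. → 55%.
Line B: pharmaceutical → 4.3; aqueous → 4.3.3; crude → 4.3.3.2. Scheduled 35%. anti-dumping (Isolde, 4.3.3.2): +16%; total 35% + 16% = 51%. → 51%.
Line C: fertiliser → 4.2; powder → 4.2.3; technical-grade → 4.2.3.1. Scheduled 3%. Cassovia agreement on 4.3: 4.2.3.1 not covered. → 3%.
Line D: pharmaceutical → 4.3; aqueous → 4.3.3; analytical-grade → 4.3.3.1. Scheduled 29%. Cassovia agreement on 4.3: RVC < 35%. → 29%.
Sum: 55% + 51% + 3% + 29% = 138%.

138%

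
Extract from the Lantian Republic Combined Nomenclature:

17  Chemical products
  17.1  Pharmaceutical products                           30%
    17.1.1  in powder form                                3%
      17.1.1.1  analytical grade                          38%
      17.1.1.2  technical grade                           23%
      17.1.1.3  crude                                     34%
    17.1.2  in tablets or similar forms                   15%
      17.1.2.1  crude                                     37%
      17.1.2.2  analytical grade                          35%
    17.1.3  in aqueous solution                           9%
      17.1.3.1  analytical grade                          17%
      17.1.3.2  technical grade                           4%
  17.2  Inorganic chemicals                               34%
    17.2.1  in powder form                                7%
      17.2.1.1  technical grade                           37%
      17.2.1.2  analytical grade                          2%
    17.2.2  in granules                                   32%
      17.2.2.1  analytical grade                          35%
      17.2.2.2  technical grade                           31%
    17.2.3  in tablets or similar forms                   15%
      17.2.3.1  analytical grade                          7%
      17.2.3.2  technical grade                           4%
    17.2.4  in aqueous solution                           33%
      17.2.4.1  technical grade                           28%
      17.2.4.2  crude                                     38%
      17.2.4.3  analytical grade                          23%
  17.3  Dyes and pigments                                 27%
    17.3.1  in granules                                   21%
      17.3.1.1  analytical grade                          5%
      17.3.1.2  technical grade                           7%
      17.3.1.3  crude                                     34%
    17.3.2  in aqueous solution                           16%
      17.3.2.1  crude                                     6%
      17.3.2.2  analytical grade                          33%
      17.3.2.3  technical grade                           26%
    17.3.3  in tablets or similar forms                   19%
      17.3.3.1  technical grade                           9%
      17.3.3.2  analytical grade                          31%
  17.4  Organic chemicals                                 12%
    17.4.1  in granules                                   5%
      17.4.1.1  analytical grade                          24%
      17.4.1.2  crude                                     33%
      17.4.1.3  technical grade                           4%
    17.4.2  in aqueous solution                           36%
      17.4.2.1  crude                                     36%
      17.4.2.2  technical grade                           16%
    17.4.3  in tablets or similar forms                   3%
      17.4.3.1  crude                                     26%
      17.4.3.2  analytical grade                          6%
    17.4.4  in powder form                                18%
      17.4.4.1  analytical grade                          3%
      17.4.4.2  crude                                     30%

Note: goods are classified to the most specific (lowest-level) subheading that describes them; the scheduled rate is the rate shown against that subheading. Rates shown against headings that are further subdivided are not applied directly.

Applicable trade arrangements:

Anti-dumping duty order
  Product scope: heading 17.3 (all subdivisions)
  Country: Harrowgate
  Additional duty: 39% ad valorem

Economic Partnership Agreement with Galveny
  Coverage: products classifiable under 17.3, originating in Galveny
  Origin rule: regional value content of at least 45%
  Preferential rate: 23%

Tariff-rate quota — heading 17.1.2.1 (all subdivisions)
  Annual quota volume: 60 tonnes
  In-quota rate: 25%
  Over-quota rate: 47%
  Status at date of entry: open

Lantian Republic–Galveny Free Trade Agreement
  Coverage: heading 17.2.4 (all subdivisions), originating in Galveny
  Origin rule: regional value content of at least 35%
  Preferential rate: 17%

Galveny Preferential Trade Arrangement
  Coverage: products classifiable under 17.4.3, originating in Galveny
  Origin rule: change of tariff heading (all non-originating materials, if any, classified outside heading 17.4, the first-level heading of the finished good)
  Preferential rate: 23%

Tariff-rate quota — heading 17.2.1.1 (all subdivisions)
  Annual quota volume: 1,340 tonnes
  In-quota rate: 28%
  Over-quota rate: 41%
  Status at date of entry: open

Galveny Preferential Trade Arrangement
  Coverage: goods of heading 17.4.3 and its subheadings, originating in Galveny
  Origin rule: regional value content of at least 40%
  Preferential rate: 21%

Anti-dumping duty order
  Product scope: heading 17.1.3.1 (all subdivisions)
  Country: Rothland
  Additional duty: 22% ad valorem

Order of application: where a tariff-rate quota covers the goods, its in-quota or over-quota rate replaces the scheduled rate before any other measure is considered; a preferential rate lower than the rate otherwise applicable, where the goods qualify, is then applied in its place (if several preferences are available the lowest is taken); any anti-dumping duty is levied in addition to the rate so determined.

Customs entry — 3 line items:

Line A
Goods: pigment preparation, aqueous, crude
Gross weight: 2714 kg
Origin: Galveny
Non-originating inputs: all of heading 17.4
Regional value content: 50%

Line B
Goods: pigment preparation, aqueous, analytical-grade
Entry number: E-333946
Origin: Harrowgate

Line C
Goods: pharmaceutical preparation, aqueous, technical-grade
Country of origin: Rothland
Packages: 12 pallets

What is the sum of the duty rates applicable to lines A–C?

Line A: pigment → 17.3; aqueous → 17.3.2; crude → 17.3.2.1. Scheduled 6%. Galveny agreement on 17.3: RVC ≥ 45% → 23% available; Galveny agreement on 17.2.4: 17.3.2.1 not covered; Galveny agreement on 17.4.3: 17.3.2.1 not covered; Galveny agreement on 17.4.3: 17.3.2.1 not covered; preference 23% not lower than 6% → no reduction. → 6%.
Line B: pigment → 17.3; aqueous → 17.3.2; analytical-grade → 17.3.2.2. Scheduled 33%. anti-dumping (Harrowgate, 17.3): +39%; total 33% + 39% = 72%. → 72%.
Line C: pharmaceutical → 17.1; aqueous → 17.1.3; technical-grade → 17.1.3.2. Scheduled 4%. No special measure applies. → 4%.
Sum: 6% + 72% + 4% = 82%.

82%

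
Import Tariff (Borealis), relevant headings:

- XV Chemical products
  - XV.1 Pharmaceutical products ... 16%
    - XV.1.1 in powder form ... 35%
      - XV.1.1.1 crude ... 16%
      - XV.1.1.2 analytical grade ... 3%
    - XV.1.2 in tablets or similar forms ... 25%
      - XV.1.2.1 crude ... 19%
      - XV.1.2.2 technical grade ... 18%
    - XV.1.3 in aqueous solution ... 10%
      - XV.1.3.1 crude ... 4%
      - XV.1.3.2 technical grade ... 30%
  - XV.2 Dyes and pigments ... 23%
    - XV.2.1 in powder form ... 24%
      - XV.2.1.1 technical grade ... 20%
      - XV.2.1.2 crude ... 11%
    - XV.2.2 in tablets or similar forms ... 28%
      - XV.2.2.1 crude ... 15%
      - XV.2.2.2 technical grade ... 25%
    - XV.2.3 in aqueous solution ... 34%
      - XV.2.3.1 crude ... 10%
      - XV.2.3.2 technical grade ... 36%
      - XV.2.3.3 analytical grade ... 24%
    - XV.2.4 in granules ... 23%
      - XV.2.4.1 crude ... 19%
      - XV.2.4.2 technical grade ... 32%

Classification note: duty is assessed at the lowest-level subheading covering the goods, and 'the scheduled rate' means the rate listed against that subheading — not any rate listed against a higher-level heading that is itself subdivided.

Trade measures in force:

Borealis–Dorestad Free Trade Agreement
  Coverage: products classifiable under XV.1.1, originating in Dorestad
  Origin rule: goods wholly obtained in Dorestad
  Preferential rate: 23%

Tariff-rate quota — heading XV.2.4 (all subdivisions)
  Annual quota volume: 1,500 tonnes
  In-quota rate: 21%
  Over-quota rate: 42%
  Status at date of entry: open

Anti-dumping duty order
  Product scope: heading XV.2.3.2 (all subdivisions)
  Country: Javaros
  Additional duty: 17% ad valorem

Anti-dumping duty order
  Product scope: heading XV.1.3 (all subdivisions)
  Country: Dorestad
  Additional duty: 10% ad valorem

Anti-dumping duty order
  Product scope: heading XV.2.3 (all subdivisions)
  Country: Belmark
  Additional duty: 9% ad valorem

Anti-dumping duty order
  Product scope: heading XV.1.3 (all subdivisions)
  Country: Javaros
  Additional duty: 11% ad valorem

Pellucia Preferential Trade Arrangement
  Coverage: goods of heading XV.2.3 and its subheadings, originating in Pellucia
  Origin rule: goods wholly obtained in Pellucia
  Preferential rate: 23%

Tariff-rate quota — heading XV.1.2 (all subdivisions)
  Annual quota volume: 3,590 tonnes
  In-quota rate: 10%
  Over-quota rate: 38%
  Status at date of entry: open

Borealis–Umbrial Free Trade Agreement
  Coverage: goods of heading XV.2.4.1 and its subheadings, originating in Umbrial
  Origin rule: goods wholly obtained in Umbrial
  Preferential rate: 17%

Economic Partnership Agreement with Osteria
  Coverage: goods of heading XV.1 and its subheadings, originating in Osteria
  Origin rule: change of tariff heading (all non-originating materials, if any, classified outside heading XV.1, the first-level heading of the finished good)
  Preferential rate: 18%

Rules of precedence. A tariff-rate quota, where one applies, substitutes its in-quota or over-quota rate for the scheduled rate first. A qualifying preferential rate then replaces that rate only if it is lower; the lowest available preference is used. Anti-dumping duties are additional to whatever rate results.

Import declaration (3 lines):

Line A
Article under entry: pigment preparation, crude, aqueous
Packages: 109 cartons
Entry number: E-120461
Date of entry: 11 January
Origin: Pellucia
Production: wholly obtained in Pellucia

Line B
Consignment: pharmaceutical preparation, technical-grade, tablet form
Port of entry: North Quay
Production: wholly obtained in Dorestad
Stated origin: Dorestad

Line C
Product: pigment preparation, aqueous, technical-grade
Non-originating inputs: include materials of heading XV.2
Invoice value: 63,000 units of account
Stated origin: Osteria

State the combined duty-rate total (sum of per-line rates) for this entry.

Line A: pigment → XV.2; aqueous → XV.2.3; crude → XV.2.3.1. Scheduled 10%. Pellucia agreement on XV.2.3: wholly obtained → 23% available; preference 23% not lower than 10% → no reduction. → 10%.
Line B: pharmaceutical → XV.1; tablet form → XV.1.2; technical-grade → XV.1.2.2. Scheduled 18%. quota on XV.1.2 open → in-quota 10%; Dorestad agreement on XV.1.1: XV.1.2.2 not covered. → 10%.
Line C: pigment → XV.2; aqueous → XV.2.3; technical-grade → XV.2.3.2. Scheduled 36%. Osteria agreement on XV.1: XV.2.3.2 not covered. → 36%.
Sum: 10% + 10% + 36% = 56%.

56%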